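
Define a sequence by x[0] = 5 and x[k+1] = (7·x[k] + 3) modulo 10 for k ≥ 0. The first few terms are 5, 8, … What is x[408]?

5

Listing terms: x[0] = 5, x[1] = 8, x[2] = 9, x[3] = 6, x[4] = 5.
The sequence repeats with period 4.
So x[408] = x[0 + ((408-0) mod 4)] = x[0] = 5.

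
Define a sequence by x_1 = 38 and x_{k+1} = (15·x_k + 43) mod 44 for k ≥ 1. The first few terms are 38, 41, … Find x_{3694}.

13

Listing terms: x_1 = 38; x_2 = 41; x_3 = 42; x_4 = 13; x_5 = 18; x_6 = 5; x_7 = 30; x_8 = 9; x_9 = 2; x_{10} = 29; x_{11} = 38.
The sequence repeats with period 10.
So x_{3694} = x_{1 + ((3694-1) mod 10)} = x_4 = 13.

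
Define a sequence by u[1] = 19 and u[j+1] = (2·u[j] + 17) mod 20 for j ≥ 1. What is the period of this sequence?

We have u[1] = 19,  u[2] = 15,  u[3] = 7,  u[4] = 11,  u[5] = 19.
The sequence repeats with period 4.

4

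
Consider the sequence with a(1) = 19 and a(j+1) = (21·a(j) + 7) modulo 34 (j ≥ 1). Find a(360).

20

We have a(1) = 19,  a(2) = 32,  a(3) = 33,  a(4) = 20,  a(5) = 19.
The sequence repeats with period 4.
So a(360) = a(1 + ((360-1) mod 4)) = a(4) = 20.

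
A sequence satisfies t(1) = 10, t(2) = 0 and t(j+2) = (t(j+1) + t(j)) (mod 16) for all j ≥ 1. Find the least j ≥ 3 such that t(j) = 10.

Listing terms: t(1) = 10, t(2) = 0, t(3) = 10, t(4) = 10, t(5) = 4, t(6) = 14, t(7) = 2, t(8) = 0, t(9) = 2, t(10) = 2, t(11) = 4, t(12) = 6, t(13) = 10, t(14) = 0.
Since (t(13), t(14)) = (t(1), t(2)) = (10, 0) (two consecutive terms determine the rest), the sequence is periodic with period 12.
The value 10 first appears (with j ≥ 3) at t(3).

3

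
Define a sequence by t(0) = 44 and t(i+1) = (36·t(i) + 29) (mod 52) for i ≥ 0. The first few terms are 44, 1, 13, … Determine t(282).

Listing terms: t(0) = 44; t(1) = 1; t(2) = 13; t(3) = 29; t(4) = 33; t(5) = 21; t(6) = 5; t(7) = 1.
Since t(7) = t(1) = 1, the sequence is eventually periodic: after a pre-period of length 1 it cycles with period 6.
For i ≥ 1, t(i) depends only on (i - 1) mod 6. (282 - 1) mod 6 = 5, so t(282) = t(6) = 5.

5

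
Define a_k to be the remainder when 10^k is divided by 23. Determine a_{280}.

4

We have a_1 = 10,  a_2 = 8,  a_3 = 11,  a_4 = 18,  a_5 = 19,  a_6 = 6,  a_7 = 14,  a_8 = 2,  a_9 = 20,  a_{10} = 16,  a_{11} = 22,  a_{12} = 13,  a_{13} = 15,  a_{14} = 12,  a_{15} = 5,  a_{16} = 4,  a_{17} = 17,  a_{18} = 9,  a_{19} = 21,  a_{20} = 3,  a_{21} = 7,  a_{22} = 1,  a_{23} = 10.
The sequence repeats with period 22.
(280 - 1) mod 22 = 15, so a_{280} = a_{16} = 4.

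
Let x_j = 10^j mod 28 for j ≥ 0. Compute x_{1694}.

We have x_0 = 1,  x_1 = 10,  x_2 = 16,  x_3 = 20,  x_4 = 4,  x_5 = 12,  x_6 = 8,  x_7 = 24,  x_8 = 16.
Since x_8 = x_2 = 16, the sequence is eventually periodic: after a pre-period of length 2 it cycles with period 6.
For j ≥ 2, x_j depends only on (j - 2) mod 6. (1694 - 2) mod 6 = 0, so x_{1694} = x_2 = 16.

16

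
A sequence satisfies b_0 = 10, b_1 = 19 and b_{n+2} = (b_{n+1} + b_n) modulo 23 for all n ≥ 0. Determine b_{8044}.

We have b_0 = 10,  b_1 = 19,  b_2 = 6,  b_3 = 2,  b_4 = 8,  b_5 = 10,  b_6 = 18,  b_7 = 5,  b_8 = 0,  b_9 = 5,  b_{10} = 5,  b_{11} = 10,  b_{12} = 15,  b_{13} = 2,  b_{14} = 17,  b_{15} = 19,  b_{16} = 13,  b_{17} = 9,  b_{18} = 22,  b_{19} = 8,  b_{20} = 7,  b_{21} = 15,  b_{22} = 22,  b_{23} = 14,  b_{24} = 13,  b_{25} = 4,  b_{26} = 17,  b_{27} = 21,  b_{28} = 15,  b_{29} = 13,  b_{30} = 5,  b_{31} = 18,  b_{32} = 0,  b_{33} = 18,  b_{34} = 18,  b_{35} = 13,  b_{36} = 8,  b_{37} = 21,  b_{38} = 6,  b_{39} = 4,  b_{40} = 10,  b_{41} = 14,  b_{42} = 1,  b_{43} = 15,  b_{44} = 16,  b_{45} = 8,  b_{46} = 1,  b_{47} = 9,  b_{48} = 10,  b_{49} = 19.
Since (b_{48}, b_{49}) = (b_0, b_1) = (10, 19) (two consecutive terms determine the rest), the sequence is periodic with period 48.
So b_{8044} = b_{0 + ((8044-0) mod 48)} = b_{28} = 15.

15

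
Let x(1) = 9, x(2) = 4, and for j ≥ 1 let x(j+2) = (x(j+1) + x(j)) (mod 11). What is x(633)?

We have x(1) = 9, x(2) = 4, x(3) = 2, x(4) = 6, x(5) = 8, x(6) = 3, x(7) = 0, x(8) = 3, x(9) = 3, x(10) = 6, x(11) = 9, x(12) = 4.
Since (x(11), x(12)) = (x(1), x(2)) = (9, 4) (two consecutive terms determine the rest), the sequence is periodic with period 10.
(633 - 1) mod 10 = 2, so x(633) = x(3) = 2.

2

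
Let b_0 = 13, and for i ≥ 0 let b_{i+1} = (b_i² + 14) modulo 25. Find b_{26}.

8

b_0 = 13; b_1 = 8; b_2 = 3; b_3 = 23; b_4 = 18; b_5 = 13.
Since b_5 = b_0 = 13, the sequence is periodic with period 5.
So b_{26} = b_{0 + ((26-0) mod 5)} = b_1 = 8.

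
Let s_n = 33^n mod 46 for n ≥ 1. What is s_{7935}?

5

s_1 = 33; s_2 = 31; s_3 = 11; s_4 = 41; s_5 = 19; s_6 = 29; s_7 = 37; s_8 = 25; s_9 = 43; s_{10} = 39; s_{11} = 45; s_{12} = 13; s_{13} = 15; s_{14} = 35; s_{15} = 5; s_{16} = 27; s_{17} = 17; s_{18} = 9; s_{19} = 21; s_{20} = 3; s_{21} = 7; s_{22} = 1; s_{23} = 33.
The sequence repeats with period 22.
(7935 - 1) mod 22 = 14, so s_{7935} = s_{15} = 5.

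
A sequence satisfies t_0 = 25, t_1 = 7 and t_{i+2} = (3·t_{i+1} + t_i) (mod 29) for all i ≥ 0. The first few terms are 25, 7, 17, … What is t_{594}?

25

t_0 = 25,  t_1 = 7,  t_2 = 17,  t_3 = 0,  t_4 = 17,  t_5 = 22,  t_6 = 25,  t_7 = 10,  t_8 = 26,  t_9 = 1,  t_{10} = 0,  t_{11} = 1,  t_{12} = 3,  t_{13} = 10,  t_{14} = 4,  t_{15} = 22,  t_{16} = 12,  t_{17} = 0,  t_{18} = 12,  t_{19} = 7,  t_{20} = 4,  t_{21} = 19,  t_{22} = 3,  t_{23} = 28,  t_{24} = 0,  t_{25} = 28,  t_{26} = 26,  t_{27} = 19,  t_{28} = 25,  t_{29} = 7.
Since (t_{28}, t_{29}) = (t_0, t_1) = (25, 7) (two consecutive terms determine the rest), the sequence is periodic with period 28.
(594 - 0) mod 28 = 6, so t_{594} = t_6 = 25.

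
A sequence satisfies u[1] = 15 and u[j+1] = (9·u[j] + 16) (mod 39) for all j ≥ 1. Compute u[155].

We have u[1] = 15,  u[2] = 34,  u[3] = 10,  u[4] = 28,  u[5] = 34.
Since u[5] = u[2] = 34, the sequence is eventually periodic: after a pre-period of length 1 it cycles with period 3.
For j ≥ 2, u[j] depends only on (j - 2) mod 3. (155 - 2) mod 3 = 0, so u[155] = u[2] = 34.

34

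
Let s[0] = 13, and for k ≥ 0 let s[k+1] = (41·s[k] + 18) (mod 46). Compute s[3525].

Listing terms: s[0] = 13, s[1] = 45, s[2] = 23, s[3] = 41, s[4] = 43, s[5] = 33, s[6] = 37, s[7] = 17, s[8] = 25, s[9] = 31, s[10] = 1, s[11] = 13.
The sequence repeats with period 11.
(3525 - 0) mod 11 = 5, so s[3525] = s[5] = 33.

33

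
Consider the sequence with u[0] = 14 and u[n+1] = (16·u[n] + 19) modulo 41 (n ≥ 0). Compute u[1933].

6

u[0] = 14, u[1] = 38, u[2] = 12, u[3] = 6, u[4] = 33, u[5] = 14.
Since u[5] = u[0] = 14, the sequence is periodic with period 5.
(1933 - 0) mod 5 = 3, so u[1933] = u[3] = 6.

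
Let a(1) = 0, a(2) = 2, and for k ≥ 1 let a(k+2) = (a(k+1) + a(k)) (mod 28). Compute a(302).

Computing terms: a(1) = 0; a(2) = 2; a(3) = 2; a(4) = 4; a(5) = 6; a(6) = 10; a(7) = 16; a(8) = 26; a(9) = 14; a(10) = 12; a(11) = 26; a(12) = 10; a(13) = 8; a(14) = 18; a(15) = 26; a(16) = 16; a(17) = 14; a(18) = 2; a(19) = 16; a(20) = 18; a(21) = 6; a(22) = 24; a(23) = 2; a(24) = 26; a(25) = 0; a(26) = 26; a(27) = 26; a(28) = 24; a(29) = 22; a(30) = 18; a(31) = 12; a(32) = 2; a(33) = 14; a(34) = 16; a(35) = 2; a(36) = 18; a(37) = 20; a(38) = 10; a(39) = 2; a(40) = 12; a(41) = 14; a(42) = 26; a(43) = 12; a(44) = 10; a(45) = 22; a(46) = 4; a(47) = 26; a(48) = 2; a(49) = 0; a(50) = 2.
Since (a(49), a(50)) = (a(1), a(2)) = (0, 2) (two consecutive terms determine the rest), the sequence is periodic with period 48.
So a(302) = a(1 + ((302-1) mod 48)) = a(14) = 18.

18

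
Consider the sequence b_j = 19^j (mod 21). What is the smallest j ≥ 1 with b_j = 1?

Computing terms: b_0 = 1, b_1 = 19, b_2 = 4, b_3 = 13, b_4 = 16, b_5 = 10, b_6 = 1.
The sequence repeats with period 6.
The value 1 next appears (with j ≥ 1) at b_6.

6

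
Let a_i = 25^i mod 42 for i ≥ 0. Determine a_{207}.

a_0 = 1, a_1 = 25, a_2 = 37, a_3 = 1.
Since a_3 = a_0 = 1, the sequence is periodic with period 3.
(207 - 0) mod 3 = 0, so a_{207} = a_0 = 1.

1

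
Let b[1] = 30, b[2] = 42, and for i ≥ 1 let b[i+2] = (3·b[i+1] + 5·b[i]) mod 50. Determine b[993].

24

Computing terms: b[1] = 30,  b[2] = 42,  b[3] = 26,  b[4] = 38,  b[5] = 44,  b[6] = 22,  b[7] = 36,  b[8] = 18,  b[9] = 34,  b[10] = 42,  b[11] = 46,  b[12] = 48,  b[13] = 24,  b[14] = 12,  b[15] = 6,  b[16] = 28,  b[17] = 14,  b[18] = 32,  b[19] = 16,  b[20] = 8,  b[21] = 4,  b[22] = 2,  b[23] = 26,  b[24] = 38.
Since (b[23], b[24]) = (b[3], b[4]) = (26, 38) (two consecutive terms determine the rest), the sequence is eventually periodic: after a pre-period of length 2 it cycles with period 20.
For i ≥ 3, b[i] depends only on (i - 3) mod 20. (993 - 3) mod 20 = 10, so b[993] = b[13] = 24.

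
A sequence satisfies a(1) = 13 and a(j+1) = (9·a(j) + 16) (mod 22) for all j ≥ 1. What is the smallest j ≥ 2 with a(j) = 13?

We have a(1) = 13, a(2) = 1, a(3) = 3, a(4) = 21, a(5) = 7, a(6) = 13.
The sequence repeats with period 5.
The value 13 next appears (with j ≥ 2) at a(6).

6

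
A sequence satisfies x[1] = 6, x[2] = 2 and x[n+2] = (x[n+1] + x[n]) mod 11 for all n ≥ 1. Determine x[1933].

8

x[1] = 6,  x[2] = 2,  x[3] = 8,  x[4] = 10,  x[5] = 7,  x[6] = 6,  x[7] = 2.
Since (x[6], x[7]) = (x[1], x[2]) = (6, 2) (two consecutive terms determine the rest), the sequence is periodic with period 5.
So x[1933] = x[1 + ((1933-1) mod 5)] = x[3] = 8.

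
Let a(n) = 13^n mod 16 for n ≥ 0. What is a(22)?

9

a(0) = 1, a(1) = 13, a(2) = 9, a(3) = 5, a(4) = 1.
Since a(4) = a(0) = 1, the sequence is periodic with period 4.
(22 - 0) mod 4 = 2, so a(22) = a(2) = 9.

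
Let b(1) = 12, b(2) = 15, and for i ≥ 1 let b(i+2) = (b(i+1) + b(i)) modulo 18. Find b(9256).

Computing terms: b(1) = 12, b(2) = 15, b(3) = 9, b(4) = 6, b(5) = 15, b(6) = 3, b(7) = 0, b(8) = 3, b(9) = 3, b(10) = 6, b(11) = 9, b(12) = 15, b(13) = 6, b(14) = 3, b(15) = 9, b(16) = 12, b(17) = 3, b(18) = 15, b(19) = 0, b(20) = 15, b(21) = 15, b(22) = 12, b(23) = 9, b(24) = 3, b(25) = 12, b(26) = 15.
The sequence repeats with period 24.
(9256 - 1) mod 24 = 15, so b(9256) = b(16) = 12.

12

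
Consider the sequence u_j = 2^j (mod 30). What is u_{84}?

16

u_1 = 2, u_2 = 4, u_3 = 8, u_4 = 16, u_5 = 2.
The sequence repeats with period 4.
(84 - 1) mod 4 = 3, so u_{84} = u_4 = 16.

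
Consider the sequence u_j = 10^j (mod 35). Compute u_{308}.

30

Listing terms: u_0 = 1; u_1 = 10; u_2 = 30; u_3 = 20; u_4 = 25; u_5 = 5; u_6 = 15; u_7 = 10.
Since u_7 = u_1 = 10, the sequence is eventually periodic: after a pre-period of length 1 it cycles with period 6.
For j ≥ 1, u_j depends only on (j - 1) mod 6. (308 - 1) mod 6 = 1, so u_{308} = u_2 = 30.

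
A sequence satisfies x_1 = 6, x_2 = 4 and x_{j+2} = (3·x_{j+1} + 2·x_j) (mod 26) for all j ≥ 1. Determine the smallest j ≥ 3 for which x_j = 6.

12

Listing terms: x_1 = 6; x_2 = 4; x_3 = 24; x_4 = 2; x_5 = 2; x_6 = 10; x_7 = 8; x_8 = 18; x_9 = 18; x_{10} = 12; x_{11} = 20; x_{12} = 6; x_{13} = 6; x_{14} = 4.
Since (x_{13}, x_{14}) = (x_1, x_2) = (6, 4) (two consecutive terms determine the rest), the sequence is periodic with period 12.
The value 6 first appears (with j ≥ 3) at x_{12}.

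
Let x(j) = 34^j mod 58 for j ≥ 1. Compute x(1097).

22

We have x(1) = 34, x(2) = 54, x(3) = 38, x(4) = 16, x(5) = 22, x(6) = 52, x(7) = 28, x(8) = 24, x(9) = 4, x(10) = 20, x(11) = 42, x(12) = 36, x(13) = 6, x(14) = 30, x(15) = 34.
The sequence repeats with period 14.
So x(1097) = x(1 + ((1097-1) mod 14)) = x(5) = 22.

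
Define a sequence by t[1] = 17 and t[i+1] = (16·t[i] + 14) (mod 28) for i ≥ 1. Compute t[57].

26

Computing terms: t[1] = 17; t[2] = 6; t[3] = 26; t[4] = 10; t[5] = 6.
Since t[5] = t[2] = 6, the sequence is eventually periodic: after a pre-period of length 1 it cycles with period 3.
For i ≥ 2, t[i] depends only on (i - 2) mod 3. (57 - 2) mod 3 = 1, so t[57] = t[3] = 26.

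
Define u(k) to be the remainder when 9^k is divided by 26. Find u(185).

Computing terms: u(0) = 1, u(1) = 9, u(2) = 3, u(3) = 1.
The sequence repeats with period 3.
So u(185) = u(0 + ((185-0) mod 3)) = u(2) = 3.

3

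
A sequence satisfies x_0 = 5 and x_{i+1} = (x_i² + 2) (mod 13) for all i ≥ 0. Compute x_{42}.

3

Listing terms: x_0 = 5,  x_1 = 1,  x_2 = 3,  x_3 = 11,  x_4 = 6,  x_5 = 12,  x_6 = 3.
Since x_6 = x_2 = 3, the sequence is eventually periodic: after a pre-period of length 2 it cycles with period 4.
For i ≥ 2, x_i depends only on (i - 2) mod 4. (42 - 2) mod 4 = 0, so x_{42} = x_2 = 3.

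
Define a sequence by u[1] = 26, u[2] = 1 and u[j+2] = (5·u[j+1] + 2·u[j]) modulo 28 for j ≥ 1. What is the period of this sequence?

We have u[1] = 26,  u[2] = 1,  u[3] = 1,  u[4] = 7,  u[5] = 9,  u[6] = 3,  u[7] = 5,  u[8] = 3,  u[9] = 25,  u[10] = 19,  u[11] = 5,  u[12] = 7,  u[13] = 17,  u[14] = 15,  u[15] = 25,  u[16] = 15,  u[17] = 13,  u[18] = 11,  u[19] = 25,  u[20] = 7,  u[21] = 1,  u[22] = 19,  u[23] = 13,  u[24] = 19,  u[25] = 9,  u[26] = 27,  u[27] = 13,  u[28] = 7,  u[29] = 5,  u[30] = 11,  u[31] = 9,  u[32] = 11,  u[33] = 17,  u[34] = 23,  u[35] = 9,  u[36] = 7,  u[37] = 25,  u[38] = 27,  u[39] = 17,  u[40] = 27,  u[41] = 1,  u[42] = 3,  u[43] = 17,  u[44] = 7,  u[45] = 13,  u[46] = 23,  u[47] = 1,  u[48] = 23,  u[49] = 5,  u[50] = 15,  u[51] = 1,  u[52] = 7.
Since (u[51], u[52]) = (u[3], u[4]) = (1, 7) (two consecutive terms determine the rest), the sequence is eventually periodic: after a pre-period of length 2 it cycles with period 48.

48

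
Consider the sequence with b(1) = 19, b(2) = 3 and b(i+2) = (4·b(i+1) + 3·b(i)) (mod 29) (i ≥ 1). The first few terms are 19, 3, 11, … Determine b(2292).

We have b(1) = 19; b(2) = 3; b(3) = 11; b(4) = 24; b(5) = 13; b(6) = 8; b(7) = 13; b(8) = 18; b(9) = 24; b(10) = 5; b(11) = 5; b(12) = 6; b(13) = 10; b(14) = 0; b(15) = 1; b(16) = 4; b(17) = 19; b(18) = 1; b(19) = 3; b(20) = 15; b(21) = 11; b(22) = 2; b(23) = 12; b(24) = 25; b(25) = 20; b(26) = 10; b(27) = 13; b(28) = 24; b(29) = 19; b(30) = 3.
The sequence repeats with period 28.
So b(2292) = b(1 + ((2292-1) mod 28)) = b(24) = 25.

25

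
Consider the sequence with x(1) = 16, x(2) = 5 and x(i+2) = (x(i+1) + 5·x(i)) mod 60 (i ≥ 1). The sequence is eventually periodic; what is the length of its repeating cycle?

We have x(1) = 16,  x(2) = 5,  x(3) = 25,  x(4) = 50,  x(5) = 55,  x(6) = 5,  x(7) = 40,  x(8) = 5,  x(9) = 25.
Since (x(8), x(9)) = (x(2), x(3)) = (5, 25) (two consecutive terms determine the rest), the sequence is eventually periodic: after a pre-period of length 1 it cycles with period 6.

6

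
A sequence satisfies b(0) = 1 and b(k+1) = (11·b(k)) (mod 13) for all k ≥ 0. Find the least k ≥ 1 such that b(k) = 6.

We have b(0) = 1, b(1) = 11, b(2) = 4, b(3) = 5, b(4) = 3, b(5) = 7, b(6) = 12, b(7) = 2, b(8) = 9, b(9) = 8, b(10) = 10, b(11) = 6, b(12) = 1.
Since b(12) = b(0) = 1, the sequence is periodic with period 12.
The value 6 first appears (with k ≥ 1) at b(11).

11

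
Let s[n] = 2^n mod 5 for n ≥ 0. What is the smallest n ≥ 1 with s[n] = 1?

Listing terms: s[0] = 1, s[1] = 2, s[2] = 4, s[3] = 3, s[4] = 1.
The sequence repeats with period 4.
The value 1 next appears (with n ≥ 1) at s[4].

4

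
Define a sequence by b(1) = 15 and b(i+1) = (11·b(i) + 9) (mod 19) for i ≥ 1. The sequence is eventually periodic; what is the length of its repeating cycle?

3

We have b(1) = 15, b(2) = 3, b(3) = 4, b(4) = 15.
Since b(4) = b(1) = 15, the sequence is periodic with period 3.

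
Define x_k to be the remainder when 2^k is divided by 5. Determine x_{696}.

Computing terms: x_0 = 1; x_1 = 2; x_2 = 4; x_3 = 3; x_4 = 1.
Since x_4 = x_0 = 1, the sequence is periodic with period 4.
(696 - 0) mod 4 = 0, so x_{696} = x_0 = 1.

1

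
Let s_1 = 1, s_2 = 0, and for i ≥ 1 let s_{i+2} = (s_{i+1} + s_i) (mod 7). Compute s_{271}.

Listing terms: s_1 = 1,  s_2 = 0,  s_3 = 1,  s_4 = 1,  s_5 = 2,  s_6 = 3,  s_7 = 5,  s_8 = 1,  s_9 = 6,  s_{10} = 0,  s_{11} = 6,  s_{12} = 6,  s_{13} = 5,  s_{14} = 4,  s_{15} = 2,  s_{16} = 6,  s_{17} = 1,  s_{18} = 0.
The sequence repeats with period 16.
So s_{271} = s_{1 + ((271-1) mod 16)} = s_{15} = 2.

2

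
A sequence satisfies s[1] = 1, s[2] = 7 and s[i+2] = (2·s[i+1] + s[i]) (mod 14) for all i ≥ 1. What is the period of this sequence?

s[1] = 1; s[2] = 7; s[3] = 1; s[4] = 9; s[5] = 5; s[6] = 5; s[7] = 1; s[8] = 7.
Since (s[7], s[8]) = (s[1], s[2]) = (1, 7) (two consecutive terms determine the rest), the sequence is periodic with period 6.

6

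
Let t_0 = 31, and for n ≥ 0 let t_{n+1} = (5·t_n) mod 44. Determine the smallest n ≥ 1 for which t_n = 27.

2

t_0 = 31, t_1 = 23, t_2 = 27, t_3 = 3, t_4 = 15, t_5 = 31.
The sequence repeats with period 5.
The value 27 first appears (with n ≥ 1) at t_2.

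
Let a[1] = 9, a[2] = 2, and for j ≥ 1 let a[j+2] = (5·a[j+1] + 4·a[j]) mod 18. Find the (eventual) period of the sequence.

24

a[1] = 9, a[2] = 2, a[3] = 10, a[4] = 4, a[5] = 6, a[6] = 10, a[7] = 2, a[8] = 14, a[9] = 6, a[10] = 14, a[11] = 4, a[12] = 4, a[13] = 0, a[14] = 16, a[15] = 8, a[16] = 14, a[17] = 12, a[18] = 8, a[19] = 16, a[20] = 4, a[21] = 12, a[22] = 4, a[23] = 14, a[24] = 14, a[25] = 0, a[26] = 2, a[27] = 10.
Since (a[26], a[27]) = (a[2], a[3]) = (2, 10) (two consecutive terms determine the rest), the sequence is eventually periodic: after a pre-period of length 1 it cycles with period 24.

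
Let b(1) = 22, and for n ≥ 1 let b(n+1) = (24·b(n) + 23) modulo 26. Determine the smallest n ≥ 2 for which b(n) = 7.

Computing terms: b(1) = 22,  b(2) = 5,  b(3) = 13,  b(4) = 23,  b(5) = 3,  b(6) = 17,  b(7) = 15,  b(8) = 19,  b(9) = 11,  b(10) = 1,  b(11) = 21,  b(12) = 7,  b(13) = 9,  b(14) = 5.
Since b(14) = b(2) = 5, the sequence is eventually periodic: after a pre-period of length 1 it cycles with period 12.
The value 7 first appears (with n ≥ 2) at b(12).

12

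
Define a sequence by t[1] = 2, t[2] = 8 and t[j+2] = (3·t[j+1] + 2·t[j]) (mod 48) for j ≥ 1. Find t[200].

4

t[1] = 2,  t[2] = 8,  t[3] = 28,  t[4] = 4,  t[5] = 20,  t[6] = 20,  t[7] = 4,  t[8] = 4,  t[9] = 20.
Since (t[8], t[9]) = (t[4], t[5]) = (4, 20) (two consecutive terms determine the rest), the sequence is eventually periodic: after a pre-period of length 3 it cycles with period 4.
For j ≥ 4, t[j] depends only on (j - 4) mod 4. (200 - 4) mod 4 = 0, so t[200] = t[4] = 4.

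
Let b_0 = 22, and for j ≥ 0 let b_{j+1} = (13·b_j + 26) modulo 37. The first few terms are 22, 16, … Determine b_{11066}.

10

We have b_0 = 22, b_1 = 16, b_2 = 12, b_3 = 34, b_4 = 24, b_5 = 5, b_6 = 17, b_7 = 25, b_8 = 18, b_9 = 1, b_{10} = 2, b_{11} = 15, b_{12} = 36, b_{13} = 13, b_{14} = 10, b_{15} = 8, b_{16} = 19, b_{17} = 14, b_{18} = 23, b_{19} = 29, b_{20} = 33, b_{21} = 11, b_{22} = 21, b_{23} = 3, b_{24} = 28, b_{25} = 20, b_{26} = 27, b_{27} = 7, b_{28} = 6, b_{29} = 30, b_{30} = 9, b_{31} = 32, b_{32} = 35, b_{33} = 0, b_{34} = 26, b_{35} = 31, b_{36} = 22.
Since b_{36} = b_0 = 22, the sequence is periodic with period 36.
(11066 - 0) mod 36 = 14, so b_{11066} = b_{14} = 10.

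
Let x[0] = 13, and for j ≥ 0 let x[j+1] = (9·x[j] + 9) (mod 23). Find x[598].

6

x[0] = 13,  x[1] = 11,  x[2] = 16,  x[3] = 15,  x[4] = 6,  x[5] = 17,  x[6] = 1,  x[7] = 18,  x[8] = 10,  x[9] = 7,  x[10] = 3,  x[11] = 13.
Since x[11] = x[0] = 13, the sequence is periodic with period 11.
So x[598] = x[0 + ((598-0) mod 11)] = x[4] = 6.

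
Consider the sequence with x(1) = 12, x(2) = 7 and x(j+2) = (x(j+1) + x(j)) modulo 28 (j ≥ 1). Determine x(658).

We have x(1) = 12,  x(2) = 7,  x(3) = 19,  x(4) = 26,  x(5) = 17,  x(6) = 15,  x(7) = 4,  x(8) = 19,  x(9) = 23,  x(10) = 14,  x(11) = 9,  x(12) = 23,  x(13) = 4,  x(14) = 27,  x(15) = 3,  x(16) = 2,  x(17) = 5,  x(18) = 7,  x(19) = 12,  x(20) = 19,  x(21) = 3,  x(22) = 22,  x(23) = 25,  x(24) = 19,  x(25) = 16,  x(26) = 7,  x(27) = 23,  x(28) = 2,  x(29) = 25,  x(30) = 27,  x(31) = 24,  x(32) = 23,  x(33) = 19,  x(34) = 14,  x(35) = 5,  x(36) = 19,  x(37) = 24,  x(38) = 15,  x(39) = 11,  x(40) = 26,  x(41) = 9,  x(42) = 7,  x(43) = 16,  x(44) = 23,  x(45) = 11,  x(46) = 6,  x(47) = 17,  x(48) = 23,  x(49) = 12,  x(50) = 7.
The sequence repeats with period 48.
(658 - 1) mod 48 = 33, so x(658) = x(34) = 14.

14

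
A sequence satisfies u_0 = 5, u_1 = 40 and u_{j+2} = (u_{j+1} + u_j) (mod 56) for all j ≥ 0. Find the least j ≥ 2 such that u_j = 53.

Listing terms: u_0 = 5; u_1 = 40; u_2 = 45; u_3 = 29; u_4 = 18; u_5 = 47; u_6 = 9; u_7 = 0; u_8 = 9; u_9 = 9; u_{10} = 18; u_{11} = 27; u_{12} = 45; u_{13} = 16; u_{14} = 5; u_{15} = 21; u_{16} = 26; u_{17} = 47; u_{18} = 17; u_{19} = 8; u_{20} = 25; u_{21} = 33; u_{22} = 2; u_{23} = 35; u_{24} = 37; u_{25} = 16; u_{26} = 53; u_{27} = 13; u_{28} = 10; u_{29} = 23; u_{30} = 33; u_{31} = 0; u_{32} = 33; u_{33} = 33; u_{34} = 10; u_{35} = 43; u_{36} = 53; u_{37} = 40; u_{38} = 37; u_{39} = 21; u_{40} = 2; u_{41} = 23; u_{42} = 25; u_{43} = 48; u_{44} = 17; u_{45} = 9; u_{46} = 26; u_{47} = 35; u_{48} = 5; u_{49} = 40.
The sequence repeats with period 48.
The value 53 first appears (with j ≥ 2) at u_{26}.

26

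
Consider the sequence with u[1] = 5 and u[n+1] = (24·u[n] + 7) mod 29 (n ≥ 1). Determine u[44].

Listing terms: u[1] = 5,  u[2] = 11,  u[3] = 10,  u[4] = 15,  u[5] = 19,  u[6] = 28,  u[7] = 12,  u[8] = 5.
Since u[8] = u[1] = 5, the sequence is periodic with period 7.
So u[44] = u[1 + ((44-1) mod 7)] = u[2] = 11.

11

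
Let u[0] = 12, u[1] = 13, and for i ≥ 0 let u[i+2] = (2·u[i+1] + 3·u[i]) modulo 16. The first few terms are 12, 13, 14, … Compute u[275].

Computing terms: u[0] = 12; u[1] = 13; u[2] = 14; u[3] = 3; u[4] = 0; u[5] = 9; u[6] = 2; u[7] = 15; u[8] = 4; u[9] = 5; u[10] = 6; u[11] = 11; u[12] = 8; u[13] = 1; u[14] = 10; u[15] = 7; u[16] = 12; u[17] = 13.
The sequence repeats with period 16.
So u[275] = u[0 + ((275-0) mod 16)] = u[3] = 3.

3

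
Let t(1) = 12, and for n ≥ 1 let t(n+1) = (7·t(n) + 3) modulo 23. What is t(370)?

We have t(1) = 12; t(2) = 18; t(3) = 14; t(4) = 9; t(5) = 20; t(6) = 5; t(7) = 15; t(8) = 16; t(9) = 0; t(10) = 3; t(11) = 1; t(12) = 10; t(13) = 4; t(14) = 8; t(15) = 13; t(16) = 2; t(17) = 17; t(18) = 7; t(19) = 6; t(20) = 22; t(21) = 19; t(22) = 21; t(23) = 12.
Since t(23) = t(1) = 12, the sequence is periodic with period 22.
(370 - 1) mod 22 = 17, so t(370) = t(18) = 7.

7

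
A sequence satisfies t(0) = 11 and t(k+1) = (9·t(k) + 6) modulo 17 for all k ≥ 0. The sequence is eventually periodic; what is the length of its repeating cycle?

8

Computing terms: t(0) = 11,  t(1) = 3,  t(2) = 16,  t(3) = 14,  t(4) = 13,  t(5) = 4,  t(6) = 8,  t(7) = 10,  t(8) = 11.
Since t(8) = t(0) = 11, the sequence is periodic with period 8.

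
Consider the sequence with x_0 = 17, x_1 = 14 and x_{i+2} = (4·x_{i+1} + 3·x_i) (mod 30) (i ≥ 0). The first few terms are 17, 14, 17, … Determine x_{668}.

We have x_0 = 17,  x_1 = 14,  x_2 = 17,  x_3 = 20,  x_4 = 11,  x_5 = 14,  x_6 = 29,  x_7 = 8,  x_8 = 29,  x_9 = 20,  x_{10} = 17,  x_{11} = 8,  x_{12} = 23,  x_{13} = 26,  x_{14} = 23,  x_{15} = 20,  x_{16} = 29,  x_{17} = 26,  x_{18} = 11,  x_{19} = 2,  x_{20} = 11,  x_{21} = 20,  x_{22} = 23,  x_{23} = 2,  x_{24} = 17,  x_{25} = 14.
Since (x_{24}, x_{25}) = (x_0, x_1) = (17, 14) (two consecutive terms determine the rest), the sequence is periodic with period 24.
(668 - 0) mod 24 = 20, so x_{668} = x_{20} = 11.

11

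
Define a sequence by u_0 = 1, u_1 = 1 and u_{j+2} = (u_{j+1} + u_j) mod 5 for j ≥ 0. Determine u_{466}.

3

Listing terms: u_0 = 1, u_1 = 1, u_2 = 2, u_3 = 3, u_4 = 0, u_5 = 3, u_6 = 3, u_7 = 1, u_8 = 4, u_9 = 0, u_{10} = 4, u_{11} = 4, u_{12} = 3, u_{13} = 2, u_{14} = 0, u_{15} = 2, u_{16} = 2, u_{17} = 4, u_{18} = 1, u_{19} = 0, u_{20} = 1, u_{21} = 1.
Since (u_{20}, u_{21}) = (u_0, u_1) = (1, 1) (two consecutive terms determine the rest), the sequence is periodic with period 20.
So u_{466} = u_{0 + ((466-0) mod 20)} = u_6 = 3.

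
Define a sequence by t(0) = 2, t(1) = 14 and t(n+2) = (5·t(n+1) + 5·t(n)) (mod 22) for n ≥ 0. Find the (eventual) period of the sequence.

We have t(0) = 2,  t(1) = 14,  t(2) = 14,  t(3) = 8,  t(4) = 0,  t(5) = 18,  t(6) = 2,  t(7) = 12,  t(8) = 4,  t(9) = 14,  t(10) = 2,  t(11) = 14.
The sequence repeats with period 10.

10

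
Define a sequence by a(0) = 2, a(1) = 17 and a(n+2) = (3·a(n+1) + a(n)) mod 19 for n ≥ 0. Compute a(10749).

17

Listing terms: a(0) = 2, a(1) = 17, a(2) = 15, a(3) = 5, a(4) = 11, a(5) = 0, a(6) = 11, a(7) = 14, a(8) = 15, a(9) = 2, a(10) = 2, a(11) = 8, a(12) = 7, a(13) = 10, a(14) = 18, a(15) = 7, a(16) = 1, a(17) = 10, a(18) = 12, a(19) = 8, a(20) = 17, a(21) = 2, a(22) = 4, a(23) = 14, a(24) = 8, a(25) = 0, a(26) = 8, a(27) = 5, a(28) = 4, a(29) = 17, a(30) = 17, a(31) = 11, a(32) = 12, a(33) = 9, a(34) = 1, a(35) = 12, a(36) = 18, a(37) = 9, a(38) = 7, a(39) = 11, a(40) = 2, a(41) = 17.
The sequence repeats with period 40.
So a(10749) = a(0 + ((10749-0) mod 40)) = a(29) = 17.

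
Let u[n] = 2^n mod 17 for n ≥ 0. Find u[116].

Computing terms: u[0] = 1; u[1] = 2; u[2] = 4; u[3] = 8; u[4] = 16; u[5] = 15; u[6] = 13; u[7] = 9; u[8] = 1.
The sequence repeats with period 8.
(116 - 0) mod 8 = 4, so u[116] = u[4] = 16.

16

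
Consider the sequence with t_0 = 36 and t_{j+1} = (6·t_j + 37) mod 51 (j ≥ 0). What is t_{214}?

Computing terms: t_0 = 36; t_1 = 49; t_2 = 25; t_3 = 34; t_4 = 37; t_5 = 4; t_6 = 10; t_7 = 46; t_8 = 7; t_9 = 28; t_{10} = 1; t_{11} = 43; t_{12} = 40; t_{13} = 22; t_{14} = 16; t_{15} = 31; t_{16} = 19; t_{17} = 49.
Since t_{17} = t_1 = 49, the sequence is eventually periodic: after a pre-period of length 1 it cycles with period 16.
For j ≥ 1, t_j depends only on (j - 1) mod 16. (214 - 1) mod 16 = 5, so t_{214} = t_6 = 10.

10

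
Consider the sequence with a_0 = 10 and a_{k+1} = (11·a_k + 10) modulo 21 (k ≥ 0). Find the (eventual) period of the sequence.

6

Listing terms: a_0 = 10; a_1 = 15; a_2 = 7; a_3 = 3; a_4 = 1; a_5 = 0; a_6 = 10.
The sequence repeats with period 6.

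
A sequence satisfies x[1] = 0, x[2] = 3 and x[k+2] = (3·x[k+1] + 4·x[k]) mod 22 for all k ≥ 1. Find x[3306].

21

Listing terms: x[1] = 0; x[2] = 3; x[3] = 9; x[4] = 17; x[5] = 21; x[6] = 21; x[7] = 15; x[8] = 19; x[9] = 7; x[10] = 9; x[11] = 11; x[12] = 3; x[13] = 9.
Since (x[12], x[13]) = (x[2], x[3]) = (3, 9) (two consecutive terms determine the rest), the sequence is eventually periodic: after a pre-period of length 1 it cycles with period 10.
For k ≥ 2, x[k] depends only on (k - 2) mod 10. (3306 - 2) mod 10 = 4, so x[3306] = x[6] = 21.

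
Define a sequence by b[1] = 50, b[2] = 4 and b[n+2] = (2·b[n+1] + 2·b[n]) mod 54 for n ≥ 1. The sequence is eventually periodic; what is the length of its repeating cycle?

27

We have b[1] = 50, b[2] = 4, b[3] = 0, b[4] = 8, b[5] = 16, b[6] = 48, b[7] = 20, b[8] = 28, b[9] = 42, b[10] = 32, b[11] = 40, b[12] = 36, b[13] = 44, b[14] = 52, b[15] = 30, b[16] = 2, b[17] = 10, b[18] = 24, b[19] = 14, b[20] = 22, b[21] = 18, b[22] = 26, b[23] = 34, b[24] = 12, b[25] = 38, b[26] = 46, b[27] = 6, b[28] = 50, b[29] = 4.
Since (b[28], b[29]) = (b[1], b[2]) = (50, 4) (two consecutive terms determine the rest), the sequence is periodic with period 27.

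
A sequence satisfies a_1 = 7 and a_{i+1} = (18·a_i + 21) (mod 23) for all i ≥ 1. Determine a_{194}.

20

a_1 = 7; a_2 = 9; a_3 = 22; a_4 = 3; a_5 = 6; a_6 = 14; a_7 = 20; a_8 = 13; a_9 = 2; a_{10} = 11; a_{11} = 12; a_{12} = 7.
The sequence repeats with period 11.
So a_{194} = a_{1 + ((194-1) mod 11)} = a_7 = 20.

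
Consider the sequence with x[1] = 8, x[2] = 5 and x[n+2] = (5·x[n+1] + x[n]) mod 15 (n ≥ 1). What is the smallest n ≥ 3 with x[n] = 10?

6

Computing terms: x[1] = 8, x[2] = 5, x[3] = 3, x[4] = 5, x[5] = 13, x[6] = 10, x[7] = 3, x[8] = 10, x[9] = 8, x[10] = 5.
Since (x[9], x[10]) = (x[1], x[2]) = (8, 5) (two consecutive terms determine the rest), the sequence is periodic with period 8.
The value 10 first appears (with n ≥ 3) at x[6].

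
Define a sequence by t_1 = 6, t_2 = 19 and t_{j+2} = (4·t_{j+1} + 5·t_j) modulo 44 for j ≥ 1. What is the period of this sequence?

10

Computing terms: t_1 = 6; t_2 = 19; t_3 = 18; t_4 = 35; t_5 = 10; t_6 = 39; t_7 = 30; t_8 = 7; t_9 = 2; t_{10} = 43; t_{11} = 6; t_{12} = 19.
The sequence repeats with period 10.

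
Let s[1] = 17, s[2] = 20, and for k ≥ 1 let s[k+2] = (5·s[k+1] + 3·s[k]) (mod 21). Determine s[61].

10

We have s[1] = 17,  s[2] = 20,  s[3] = 4,  s[4] = 17,  s[5] = 13,  s[6] = 11,  s[7] = 10,  s[8] = 20,  s[9] = 4.
Since (s[8], s[9]) = (s[2], s[3]) = (20, 4) (two consecutive terms determine the rest), the sequence is eventually periodic: after a pre-period of length 1 it cycles with period 6.
For k ≥ 2, s[k] depends only on (k - 2) mod 6. (61 - 2) mod 6 = 5, so s[61] = s[7] = 10.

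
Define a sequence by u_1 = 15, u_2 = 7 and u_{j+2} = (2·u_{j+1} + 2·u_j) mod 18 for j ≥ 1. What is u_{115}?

0

We have u_1 = 15; u_2 = 7; u_3 = 8; u_4 = 12; u_5 = 4; u_6 = 14; u_7 = 0; u_8 = 10; u_9 = 2; u_{10} = 6; u_{11} = 16; u_{12} = 8; u_{13} = 12.
Since (u_{12}, u_{13}) = (u_3, u_4) = (8, 12) (two consecutive terms determine the rest), the sequence is eventually periodic: after a pre-period of length 2 it cycles with period 9.
For j ≥ 3, u_j depends only on (j - 3) mod 9. (115 - 3) mod 9 = 4, so u_{115} = u_7 = 0.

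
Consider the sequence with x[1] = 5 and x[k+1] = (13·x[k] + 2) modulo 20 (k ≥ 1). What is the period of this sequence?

4

Computing terms: x[1] = 5; x[2] = 7; x[3] = 13; x[4] = 11; x[5] = 5.
Since x[5] = x[1] = 5, the sequence is periodic with period 4.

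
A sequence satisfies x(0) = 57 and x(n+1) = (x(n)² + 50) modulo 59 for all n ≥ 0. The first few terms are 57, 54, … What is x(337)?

39

Listing terms: x(0) = 57; x(1) = 54; x(2) = 16; x(3) = 11; x(4) = 53; x(5) = 27; x(6) = 12; x(7) = 17; x(8) = 44; x(9) = 39; x(10) = 37; x(11) = 3; x(12) = 0; x(13) = 50; x(14) = 13; x(15) = 42; x(16) = 44.
Since x(16) = x(8) = 44, the sequence is eventually periodic: after a pre-period of length 8 it cycles with period 8.
For n ≥ 8, x(n) depends only on (n - 8) mod 8. (337 - 8) mod 8 = 1, so x(337) = x(9) = 39.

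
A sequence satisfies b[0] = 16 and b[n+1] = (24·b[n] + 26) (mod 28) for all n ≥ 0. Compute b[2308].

Computing terms: b[0] = 16; b[1] = 18; b[2] = 10; b[3] = 14; b[4] = 26; b[5] = 6; b[6] = 2; b[7] = 18.
Since b[7] = b[1] = 18, the sequence is eventually periodic: after a pre-period of length 1 it cycles with period 6.
For n ≥ 1, b[n] depends only on (n - 1) mod 6. (2308 - 1) mod 6 = 3, so b[2308] = b[4] = 26.

26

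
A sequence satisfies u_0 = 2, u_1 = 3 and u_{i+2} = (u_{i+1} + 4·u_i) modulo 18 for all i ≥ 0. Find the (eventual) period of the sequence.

24

Computing terms: u_0 = 2, u_1 = 3, u_2 = 11, u_3 = 5, u_4 = 13, u_5 = 15, u_6 = 13, u_7 = 1, u_8 = 17, u_9 = 3, u_{10} = 17, u_{11} = 11, u_{12} = 7, u_{13} = 15, u_{14} = 7, u_{15} = 13, u_{16} = 5, u_{17} = 3, u_{18} = 5, u_{19} = 17, u_{20} = 1, u_{21} = 15, u_{22} = 1, u_{23} = 7, u_{24} = 11, u_{25} = 3, u_{26} = 11.
Since (u_{25}, u_{26}) = (u_1, u_2) = (3, 11) (two consecutive terms determine the rest), the sequence is eventually periodic: after a pre-period of length 1 it cycles with period 24.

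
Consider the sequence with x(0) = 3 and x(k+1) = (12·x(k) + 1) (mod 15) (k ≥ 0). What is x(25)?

We have x(0) = 3; x(1) = 7; x(2) = 10; x(3) = 1; x(4) = 13; x(5) = 7.
Since x(5) = x(1) = 7, the sequence is eventually periodic: after a pre-period of length 1 it cycles with period 4.
For k ≥ 1, x(k) depends only on (k - 1) mod 4. (25 - 1) mod 4 = 0, so x(25) = x(1) = 7.

7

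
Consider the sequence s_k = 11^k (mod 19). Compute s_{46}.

11

s_1 = 11; s_2 = 7; s_3 = 1; s_4 = 11.
The sequence repeats with period 3.
(46 - 1) mod 3 = 0, so s_{46} = s_1 = 11.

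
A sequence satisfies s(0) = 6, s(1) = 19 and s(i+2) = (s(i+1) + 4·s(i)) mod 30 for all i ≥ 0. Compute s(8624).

3

Computing terms: s(0) = 6, s(1) = 19, s(2) = 13, s(3) = 29, s(4) = 21, s(5) = 17, s(6) = 11, s(7) = 19, s(8) = 3, s(9) = 19, s(10) = 1, s(11) = 17, s(12) = 21, s(13) = 29, s(14) = 23, s(15) = 19, s(16) = 21, s(17) = 7, s(18) = 1, s(19) = 29, s(20) = 3, s(21) = 29, s(22) = 11, s(23) = 7, s(24) = 21, s(25) = 19, s(26) = 13.
Since (s(25), s(26)) = (s(1), s(2)) = (19, 13) (two consecutive terms determine the rest), the sequence is eventually periodic: after a pre-period of length 1 it cycles with period 24.
For i ≥ 1, s(i) depends only on (i - 1) mod 24. (8624 - 1) mod 24 = 7, so s(8624) = s(8) = 3.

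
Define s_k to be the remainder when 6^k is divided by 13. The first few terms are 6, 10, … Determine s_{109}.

Computing terms: s_1 = 6, s_2 = 10, s_3 = 8, s_4 = 9, s_5 = 2, s_6 = 12, s_7 = 7, s_8 = 3, s_9 = 5, s_{10} = 4, s_{11} = 11, s_{12} = 1, s_{13} = 6.
Since s_{13} = s_1 = 6, the sequence is periodic with period 12.
(109 - 1) mod 12 = 0, so s_{109} = s_1 = 6.

6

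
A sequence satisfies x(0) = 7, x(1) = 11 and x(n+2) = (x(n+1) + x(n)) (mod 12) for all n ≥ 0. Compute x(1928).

10

Computing terms: x(0) = 7; x(1) = 11; x(2) = 6; x(3) = 5; x(4) = 11; x(5) = 4; x(6) = 3; x(7) = 7; x(8) = 10; x(9) = 5; x(10) = 3; x(11) = 8; x(12) = 11; x(13) = 7; x(14) = 6; x(15) = 1; x(16) = 7; x(17) = 8; x(18) = 3; x(19) = 11; x(20) = 2; x(21) = 1; x(22) = 3; x(23) = 4; x(24) = 7; x(25) = 11.
The sequence repeats with period 24.
So x(1928) = x(0 + ((1928-0) mod 24)) = x(8) = 10.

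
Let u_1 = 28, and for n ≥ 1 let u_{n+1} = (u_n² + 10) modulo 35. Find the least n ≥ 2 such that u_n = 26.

Computing terms: u_1 = 28, u_2 = 24, u_3 = 26, u_4 = 21, u_5 = 31, u_6 = 26.
Since u_6 = u_3 = 26, the sequence is eventually periodic: after a pre-period of length 2 it cycles with period 3.
The value 26 first appears (with n ≥ 2) at u_3.

3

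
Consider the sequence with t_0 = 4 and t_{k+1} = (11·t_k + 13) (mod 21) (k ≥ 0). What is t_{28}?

1

We have t_0 = 4,  t_1 = 15,  t_2 = 10,  t_3 = 18,  t_4 = 1,  t_5 = 3,  t_6 = 4.
The sequence repeats with period 6.
(28 - 0) mod 6 = 4, so t_{28} = t_4 = 1.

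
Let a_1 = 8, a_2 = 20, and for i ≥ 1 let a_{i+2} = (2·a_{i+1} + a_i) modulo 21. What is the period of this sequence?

24

Computing terms: a_1 = 8, a_2 = 20, a_3 = 6, a_4 = 11, a_5 = 7, a_6 = 4, a_7 = 15, a_8 = 13, a_9 = 20, a_{10} = 11, a_{11} = 0, a_{12} = 11, a_{13} = 1, a_{14} = 13, a_{15} = 6, a_{16} = 4, a_{17} = 14, a_{18} = 11, a_{19} = 15, a_{20} = 20, a_{21} = 13, a_{22} = 4, a_{23} = 0, a_{24} = 4, a_{25} = 8, a_{26} = 20.
The sequence repeats with period 24.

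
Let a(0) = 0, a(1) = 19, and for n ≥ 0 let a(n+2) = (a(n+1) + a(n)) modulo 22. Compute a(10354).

13

Computing terms: a(0) = 0,  a(1) = 19,  a(2) = 19,  a(3) = 16,  a(4) = 13,  a(5) = 7,  a(6) = 20,  a(7) = 5,  a(8) = 3,  a(9) = 8,  a(10) = 11,  a(11) = 19,  a(12) = 8,  a(13) = 5,  a(14) = 13,  a(15) = 18,  a(16) = 9,  a(17) = 5,  a(18) = 14,  a(19) = 19,  a(20) = 11,  a(21) = 8,  a(22) = 19,  a(23) = 5,  a(24) = 2,  a(25) = 7,  a(26) = 9,  a(27) = 16,  a(28) = 3,  a(29) = 19,  a(30) = 0,  a(31) = 19.
The sequence repeats with period 30.
So a(10354) = a(0 + ((10354-0) mod 30)) = a(4) = 13.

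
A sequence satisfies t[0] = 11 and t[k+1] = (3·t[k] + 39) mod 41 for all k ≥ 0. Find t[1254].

34

t[0] = 11; t[1] = 31; t[2] = 9; t[3] = 25; t[4] = 32; t[5] = 12; t[6] = 34; t[7] = 18; t[8] = 11.
The sequence repeats with period 8.
So t[1254] = t[0 + ((1254-0) mod 8)] = t[6] = 34.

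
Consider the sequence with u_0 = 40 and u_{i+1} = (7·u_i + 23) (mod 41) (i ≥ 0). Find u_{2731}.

Listing terms: u_0 = 40; u_1 = 16; u_2 = 12; u_3 = 25; u_4 = 34; u_5 = 15; u_6 = 5; u_7 = 17; u_8 = 19; u_9 = 33; u_{10} = 8; u_{11} = 38; u_{12} = 2; u_{13} = 37; u_{14} = 36; u_{15} = 29; u_{16} = 21; u_{17} = 6; u_{18} = 24; u_{19} = 27; u_{20} = 7; u_{21} = 31; u_{22} = 35; u_{23} = 22; u_{24} = 13; u_{25} = 32; u_{26} = 1; u_{27} = 30; u_{28} = 28; u_{29} = 14; u_{30} = 39; u_{31} = 9; u_{32} = 4; u_{33} = 10; u_{34} = 11; u_{35} = 18; u_{36} = 26; u_{37} = 0; u_{38} = 23; u_{39} = 20; u_{40} = 40.
The sequence repeats with period 40.
So u_{2731} = u_{0 + ((2731-0) mod 40)} = u_{11} = 38.

38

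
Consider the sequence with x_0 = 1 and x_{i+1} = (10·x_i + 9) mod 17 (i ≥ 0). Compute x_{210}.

12

Computing terms: x_0 = 1; x_1 = 2; x_2 = 12; x_3 = 10; x_4 = 7; x_5 = 11; x_6 = 0; x_7 = 9; x_8 = 14; x_9 = 13; x_{10} = 3; x_{11} = 5; x_{12} = 8; x_{13} = 4; x_{14} = 15; x_{15} = 6; x_{16} = 1.
The sequence repeats with period 16.
(210 - 0) mod 16 = 2, so x_{210} = x_2 = 12.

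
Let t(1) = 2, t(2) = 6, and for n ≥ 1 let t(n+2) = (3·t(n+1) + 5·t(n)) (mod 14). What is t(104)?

t(1) = 2,  t(2) = 6,  t(3) = 0,  t(4) = 2,  t(5) = 6.
The sequence repeats with period 3.
(104 - 1) mod 3 = 1, so t(104) = t(2) = 6.

6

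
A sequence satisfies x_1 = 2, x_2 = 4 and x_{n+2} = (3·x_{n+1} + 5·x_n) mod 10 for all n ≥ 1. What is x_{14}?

4

Listing terms: x_1 = 2, x_2 = 4, x_3 = 2, x_4 = 6, x_5 = 8, x_6 = 4, x_7 = 2.
Since (x_6, x_7) = (x_2, x_3) = (4, 2) (two consecutive terms determine the rest), the sequence is eventually periodic: after a pre-period of length 1 it cycles with period 4.
For n ≥ 2, x_n depends only on (n - 2) mod 4. (14 - 2) mod 4 = 0, so x_{14} = x_2 = 4.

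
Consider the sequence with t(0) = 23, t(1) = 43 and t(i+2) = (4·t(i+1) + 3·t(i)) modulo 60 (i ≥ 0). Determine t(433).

We have t(0) = 23; t(1) = 43; t(2) = 1; t(3) = 13; t(4) = 55; t(5) = 19; t(6) = 1; t(7) = 1; t(8) = 7; t(9) = 31; t(10) = 25; t(11) = 13; t(12) = 7; t(13) = 7; t(14) = 49; t(15) = 37; t(16) = 55; t(17) = 31; t(18) = 49; t(19) = 49; t(20) = 43; t(21) = 19; t(22) = 25; t(23) = 37; t(24) = 43; t(25) = 43; t(26) = 1.
Since (t(25), t(26)) = (t(1), t(2)) = (43, 1) (two consecutive terms determine the rest), the sequence is eventually periodic: after a pre-period of length 1 it cycles with period 24.
For i ≥ 1, t(i) depends only on (i - 1) mod 24. (433 - 1) mod 24 = 0, so t(433) = t(1) = 43.

43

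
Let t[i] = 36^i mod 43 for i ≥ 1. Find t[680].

6

t[1] = 36,  t[2] = 6,  t[3] = 1,  t[4] = 36.
The sequence repeats with period 3.
(680 - 1) mod 3 = 1, so t[680] = t[2] = 6.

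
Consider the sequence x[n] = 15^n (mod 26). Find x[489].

Computing terms: x[1] = 15, x[2] = 17, x[3] = 21, x[4] = 3, x[5] = 19, x[6] = 25, x[7] = 11, x[8] = 9, x[9] = 5, x[10] = 23, x[11] = 7, x[12] = 1, x[13] = 15.
The sequence repeats with period 12.
So x[489] = x[1 + ((489-1) mod 12)] = x[9] = 5.

5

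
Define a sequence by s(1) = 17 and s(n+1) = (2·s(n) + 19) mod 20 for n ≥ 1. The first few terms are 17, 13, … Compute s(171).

s(1) = 17; s(2) = 13; s(3) = 5; s(4) = 9; s(5) = 17.
The sequence repeats with period 4.
(171 - 1) mod 4 = 2, so s(171) = s(3) = 5.

5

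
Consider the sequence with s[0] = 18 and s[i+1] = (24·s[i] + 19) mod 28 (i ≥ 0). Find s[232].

Computing terms: s[0] = 18, s[1] = 3, s[2] = 7, s[3] = 19, s[4] = 27, s[5] = 23, s[6] = 11, s[7] = 3.
Since s[7] = s[1] = 3, the sequence is eventually periodic: after a pre-period of length 1 it cycles with period 6.
For i ≥ 1, s[i] depends only on (i - 1) mod 6. (232 - 1) mod 6 = 3, so s[232] = s[4] = 27.

27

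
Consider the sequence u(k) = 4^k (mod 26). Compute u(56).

16

Computing terms: u(1) = 4; u(2) = 16; u(3) = 12; u(4) = 22; u(5) = 10; u(6) = 14; u(7) = 4.
The sequence repeats with period 6.
So u(56) = u(1 + ((56-1) mod 6)) = u(2) = 16.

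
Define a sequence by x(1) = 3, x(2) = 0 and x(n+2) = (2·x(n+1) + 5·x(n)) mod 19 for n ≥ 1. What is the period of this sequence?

18

x(1) = 3,  x(2) = 0,  x(3) = 15,  x(4) = 11,  x(5) = 2,  x(6) = 2,  x(7) = 14,  x(8) = 0,  x(9) = 13,  x(10) = 7,  x(11) = 3,  x(12) = 3,  x(13) = 2,  x(14) = 0,  x(15) = 10,  x(16) = 1,  x(17) = 14,  x(18) = 14,  x(19) = 3,  x(20) = 0.
The sequence repeats with period 18.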